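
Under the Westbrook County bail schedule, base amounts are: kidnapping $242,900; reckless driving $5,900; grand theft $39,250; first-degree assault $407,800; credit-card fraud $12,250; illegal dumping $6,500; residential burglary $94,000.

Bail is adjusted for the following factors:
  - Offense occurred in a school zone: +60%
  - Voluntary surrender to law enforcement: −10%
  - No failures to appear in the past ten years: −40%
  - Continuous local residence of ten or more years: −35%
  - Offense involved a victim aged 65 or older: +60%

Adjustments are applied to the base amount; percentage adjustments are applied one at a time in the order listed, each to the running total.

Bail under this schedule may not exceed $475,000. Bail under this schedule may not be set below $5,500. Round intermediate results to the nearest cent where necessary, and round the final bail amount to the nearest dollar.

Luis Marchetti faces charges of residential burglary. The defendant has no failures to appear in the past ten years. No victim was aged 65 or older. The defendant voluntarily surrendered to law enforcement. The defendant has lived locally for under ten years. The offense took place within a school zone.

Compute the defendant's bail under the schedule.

Base amounts from the schedule: residential burglary $94,000.
Single charge. Combined base = $94,000.
Offense occurred in a school zone (+60%): $94,000 × 1.6 = $150,400.
Voluntary surrender to law enforcement (−10%): $150,400 × 0.9 = $135,360.
No failures to appear in the past ten years (−40%): $135,360 × 0.6 = $81,216.
$81,216 is within the $475,000 maximum.
$81,216 is at or above the $5,500 minimum.

$81,216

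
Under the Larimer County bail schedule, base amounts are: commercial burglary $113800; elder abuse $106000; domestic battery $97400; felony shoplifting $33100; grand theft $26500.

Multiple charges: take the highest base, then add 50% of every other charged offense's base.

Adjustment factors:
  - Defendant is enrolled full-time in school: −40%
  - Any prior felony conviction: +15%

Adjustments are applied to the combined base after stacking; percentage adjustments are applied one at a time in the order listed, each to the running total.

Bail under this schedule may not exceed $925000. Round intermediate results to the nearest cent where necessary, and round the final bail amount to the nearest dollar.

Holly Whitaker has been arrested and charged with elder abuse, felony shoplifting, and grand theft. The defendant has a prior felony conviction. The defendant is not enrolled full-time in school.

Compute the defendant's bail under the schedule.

Base amounts from the schedule: elder abuse $106000; felony shoplifting $33100; grand theft $26500.
Stacking rule: highest base plus 50% of each additional charge. Highest is elder abuse at $106000. Additional: $33100 × 50% = $16550; $26500 × 50% = $13250. Combined base = $106000 + $29800 = $135800.
Any prior felony conviction (+15%): $135800 × 1.15 = $156170.
$156170 is within the $925000 maximum.

$156170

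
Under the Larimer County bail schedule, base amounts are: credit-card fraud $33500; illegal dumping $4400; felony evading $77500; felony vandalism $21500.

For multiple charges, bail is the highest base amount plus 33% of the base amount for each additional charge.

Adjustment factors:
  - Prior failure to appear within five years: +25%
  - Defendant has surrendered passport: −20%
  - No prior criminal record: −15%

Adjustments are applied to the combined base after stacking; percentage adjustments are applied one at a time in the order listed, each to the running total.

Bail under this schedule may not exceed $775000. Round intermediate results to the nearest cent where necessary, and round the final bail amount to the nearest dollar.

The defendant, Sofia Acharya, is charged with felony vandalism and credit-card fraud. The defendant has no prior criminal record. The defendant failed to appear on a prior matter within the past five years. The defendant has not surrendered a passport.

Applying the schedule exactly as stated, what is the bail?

Base amounts from the schedule: felony vandalism $21500; credit-card fraud $33500.
Stacking rule: highest base plus 33% of each additional charge. Highest is credit-card fraud at $33500. Additional: $21500 × 33% = $7095. Combined base = $33500 + $7095 = $40595.
Prior failure to appear within five years (+25%): $40595 × 1.25 = $50743.75.
No prior criminal record (−15%): $50743.75 × 0.85 = $43132.19.
$43132.19 is within the $775000 maximum.
Rounded to the nearest dollar: $43132.

$43132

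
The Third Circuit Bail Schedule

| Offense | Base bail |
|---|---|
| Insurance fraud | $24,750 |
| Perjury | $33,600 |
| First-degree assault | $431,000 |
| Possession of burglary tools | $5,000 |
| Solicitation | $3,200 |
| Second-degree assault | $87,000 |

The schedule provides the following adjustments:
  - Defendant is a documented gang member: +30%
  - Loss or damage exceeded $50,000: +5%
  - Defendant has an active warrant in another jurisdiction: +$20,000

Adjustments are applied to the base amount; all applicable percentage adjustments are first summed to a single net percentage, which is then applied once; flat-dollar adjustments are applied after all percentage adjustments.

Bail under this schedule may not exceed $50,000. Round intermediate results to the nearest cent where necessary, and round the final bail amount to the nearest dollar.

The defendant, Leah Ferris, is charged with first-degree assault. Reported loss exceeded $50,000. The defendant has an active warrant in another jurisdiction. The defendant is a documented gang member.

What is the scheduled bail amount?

$50,000

Base amounts from the schedule: first-degree assault $431,000.
Single charge. Combined base = $431,000.
Net percentage adjustment: +30% +5% = +35%. $431,000 × 1.35 = $581,850.
Defendant has an active warrant in another jurisdiction (+$20,000 flat): $581,850 + $20,000 = $601,850.
Result $601,850 exceeds the maximum of $50,000; bail is capped at $50,000.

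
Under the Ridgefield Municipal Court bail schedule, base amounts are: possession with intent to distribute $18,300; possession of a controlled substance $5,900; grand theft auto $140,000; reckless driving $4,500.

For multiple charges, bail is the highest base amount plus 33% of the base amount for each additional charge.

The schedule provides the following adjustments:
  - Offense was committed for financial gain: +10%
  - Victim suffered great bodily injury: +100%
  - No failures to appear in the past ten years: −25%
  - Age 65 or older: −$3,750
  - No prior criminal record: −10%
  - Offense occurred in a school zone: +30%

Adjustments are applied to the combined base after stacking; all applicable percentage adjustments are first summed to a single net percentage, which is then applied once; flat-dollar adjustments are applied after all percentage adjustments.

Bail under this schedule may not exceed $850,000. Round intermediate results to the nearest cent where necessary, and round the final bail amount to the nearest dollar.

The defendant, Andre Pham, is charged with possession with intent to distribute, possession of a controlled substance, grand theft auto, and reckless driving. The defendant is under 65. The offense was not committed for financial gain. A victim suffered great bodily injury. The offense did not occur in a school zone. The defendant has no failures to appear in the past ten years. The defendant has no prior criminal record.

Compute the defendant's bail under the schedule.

$246,627

Base amounts from the schedule: possession with intent to distribute $18,300; possession of a controlled substance $5,900; grand theft auto $140,000; reckless driving $4,500.
Stacking rule: highest base plus 33% of each additional charge. Highest is grand theft auto at $140,000. Additional: $18,300 × 33% = $6,039; $5,900 × 33% = $1,947; $4,500 × 33% = $1,485. Combined base = $140,000 + $9,471 = $149,471.
Net percentage adjustment: +100% −25% −10% = +65%. $149,471 × 1.65 = $246,627.15.
$246,627.15 is within the $850,000 maximum.
Rounded to the nearest dollar: $246,627.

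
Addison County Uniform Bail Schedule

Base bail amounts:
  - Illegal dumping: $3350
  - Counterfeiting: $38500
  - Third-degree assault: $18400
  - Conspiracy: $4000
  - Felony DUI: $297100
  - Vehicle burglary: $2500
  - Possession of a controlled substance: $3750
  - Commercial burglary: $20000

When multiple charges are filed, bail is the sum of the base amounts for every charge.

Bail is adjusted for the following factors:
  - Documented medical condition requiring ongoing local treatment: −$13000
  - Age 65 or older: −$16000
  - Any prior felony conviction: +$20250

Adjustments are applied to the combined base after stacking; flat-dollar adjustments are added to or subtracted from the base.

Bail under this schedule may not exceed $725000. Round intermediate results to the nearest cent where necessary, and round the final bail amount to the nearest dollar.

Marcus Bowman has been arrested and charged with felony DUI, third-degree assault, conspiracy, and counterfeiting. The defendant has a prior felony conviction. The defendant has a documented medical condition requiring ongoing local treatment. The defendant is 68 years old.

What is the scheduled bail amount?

Base amounts from the schedule: felony DUI $297100; third-degree assault $18400; conspiracy $4000; counterfeiting $38500.
Stacking rule: sum of all bases. $297100 + $18400 + $4000 + $38500 = $358000.
Documented medical condition requiring ongoing local treatment (−$13000 flat): $358000 − $13000 = $345000.
Age 65 or older (−$16000 flat): $345000 − $16000 = $329000.
Any prior felony conviction (+$20250 flat): $329000 + $20250 = $349250.
$349250 is within the $725000 maximum.

$349250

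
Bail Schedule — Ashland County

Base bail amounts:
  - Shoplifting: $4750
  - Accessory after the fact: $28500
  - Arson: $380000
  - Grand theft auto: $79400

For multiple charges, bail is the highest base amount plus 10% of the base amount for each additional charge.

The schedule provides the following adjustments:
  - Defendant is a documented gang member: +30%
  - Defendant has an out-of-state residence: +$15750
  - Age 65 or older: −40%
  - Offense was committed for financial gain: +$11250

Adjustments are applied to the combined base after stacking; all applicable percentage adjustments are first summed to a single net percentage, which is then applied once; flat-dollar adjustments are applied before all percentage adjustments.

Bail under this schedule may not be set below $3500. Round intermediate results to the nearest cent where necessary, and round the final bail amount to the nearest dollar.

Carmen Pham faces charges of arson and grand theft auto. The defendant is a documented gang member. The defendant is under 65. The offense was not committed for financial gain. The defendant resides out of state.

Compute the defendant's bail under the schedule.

$524797

Base amounts from the schedule: arson $380000; grand theft auto $79400.
Stacking rule: highest base plus 10% of each additional charge. Highest is arson at $380000. Additional: $79400 × 10% = $7940. Combined base = $380000 + $7940 = $387940.
Defendant has an out-of-state residence (+$15750 flat): $387940 + $15750 = $403690.
Defendant is a documented gang member (+30%): $403690 × 1.3 = $524797.
$524797 is at or above the $3500 minimum.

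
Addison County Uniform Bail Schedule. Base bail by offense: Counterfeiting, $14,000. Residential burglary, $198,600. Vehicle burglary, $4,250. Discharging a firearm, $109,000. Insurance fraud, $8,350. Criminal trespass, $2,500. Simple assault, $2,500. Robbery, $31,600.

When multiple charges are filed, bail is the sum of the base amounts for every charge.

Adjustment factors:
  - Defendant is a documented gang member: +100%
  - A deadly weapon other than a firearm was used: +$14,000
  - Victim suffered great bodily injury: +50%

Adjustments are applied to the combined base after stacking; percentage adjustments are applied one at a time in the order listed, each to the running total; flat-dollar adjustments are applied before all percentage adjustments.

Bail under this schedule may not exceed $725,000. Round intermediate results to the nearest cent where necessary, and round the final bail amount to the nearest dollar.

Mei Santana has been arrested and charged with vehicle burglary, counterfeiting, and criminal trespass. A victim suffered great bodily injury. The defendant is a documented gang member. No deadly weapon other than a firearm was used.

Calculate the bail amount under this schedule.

Base amounts from the schedule: vehicle burglary $4,250; counterfeiting $14,000; criminal trespass $2,500.
Stacking rule: sum of all bases. $4,250 + $14,000 + $2,500 = $20,750.
Defendant is a documented gang member (+100%): $20,750 × 2 = $41,500.
Victim suffered great bodily injury (+50%): $41,500 × 1.5 = $62,250.
$62,250 is within the $725,000 maximum.

$62,250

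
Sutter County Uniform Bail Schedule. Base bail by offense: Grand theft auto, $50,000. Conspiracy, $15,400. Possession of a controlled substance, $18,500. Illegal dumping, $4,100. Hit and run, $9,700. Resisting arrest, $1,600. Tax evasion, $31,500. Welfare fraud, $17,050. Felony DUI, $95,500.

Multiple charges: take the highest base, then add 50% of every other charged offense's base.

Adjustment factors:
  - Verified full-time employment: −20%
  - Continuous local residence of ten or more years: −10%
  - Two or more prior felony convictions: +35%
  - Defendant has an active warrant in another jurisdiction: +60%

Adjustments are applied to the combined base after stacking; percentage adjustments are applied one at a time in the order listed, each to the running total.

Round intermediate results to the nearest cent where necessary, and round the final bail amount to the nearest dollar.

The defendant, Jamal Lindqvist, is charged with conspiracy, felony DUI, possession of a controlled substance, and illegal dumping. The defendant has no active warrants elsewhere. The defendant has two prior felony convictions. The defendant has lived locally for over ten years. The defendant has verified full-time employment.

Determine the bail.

Base amounts from the schedule: conspiracy $15,400; felony DUI $95,500; possession of a controlled substance $18,500; illegal dumping $4,100.
Stacking rule: highest base plus 50% of each additional charge. Highest is felony DUI at $95,500. Additional: $15,400 × 50% = $7,700; $18,500 × 50% = $9,250; $4,100 × 50% = $2,050. Combined base = $95,500 + $19,000 = $114,500.
Verified full-time employment (−20%): $114,500 × 0.8 = $91,600.
Continuous local residence of ten or more years (−10%): $91,600 × 0.9 = $82,440.
Two or more prior felony convictions (+35%): $82,440 × 1.35 = $111,294.

$111,294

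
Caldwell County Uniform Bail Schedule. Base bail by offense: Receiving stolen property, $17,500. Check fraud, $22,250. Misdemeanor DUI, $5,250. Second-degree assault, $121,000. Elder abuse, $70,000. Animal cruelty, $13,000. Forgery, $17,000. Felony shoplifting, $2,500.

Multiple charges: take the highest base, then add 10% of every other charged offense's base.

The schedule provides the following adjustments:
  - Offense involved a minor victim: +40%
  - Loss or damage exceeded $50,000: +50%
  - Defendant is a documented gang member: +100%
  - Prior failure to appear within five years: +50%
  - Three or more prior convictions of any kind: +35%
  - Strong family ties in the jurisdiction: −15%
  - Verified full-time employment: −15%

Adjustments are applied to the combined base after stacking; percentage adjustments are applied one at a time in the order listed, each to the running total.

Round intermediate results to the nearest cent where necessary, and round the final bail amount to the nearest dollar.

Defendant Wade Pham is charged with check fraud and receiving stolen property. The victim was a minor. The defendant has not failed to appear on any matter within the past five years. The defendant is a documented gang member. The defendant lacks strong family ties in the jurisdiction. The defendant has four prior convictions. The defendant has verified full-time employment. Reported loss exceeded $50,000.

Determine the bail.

$115,668

Base amounts from the schedule: check fraud $22,250; receiving stolen property $17,500.
Stacking rule: highest base plus 10% of each additional charge. Highest is check fraud at $22,250. Additional: $17,500 × 10% = $1,750. Combined base = $22,250 + $1,750 = $24,000.
Offense involved a minor victim (+40%): $24,000 × 1.4 = $33,600.
Loss or damage exceeded $50,000 (+50%): $33,600 × 1.5 = $50,400.
Defendant is a documented gang member (+100%): $50,400 × 2 = $100,800.
Three or more prior convictions of any kind (+35%): $100,800 × 1.35 = $136,080.
Verified full-time employment (−15%): $136,080 × 0.85 = $115,668.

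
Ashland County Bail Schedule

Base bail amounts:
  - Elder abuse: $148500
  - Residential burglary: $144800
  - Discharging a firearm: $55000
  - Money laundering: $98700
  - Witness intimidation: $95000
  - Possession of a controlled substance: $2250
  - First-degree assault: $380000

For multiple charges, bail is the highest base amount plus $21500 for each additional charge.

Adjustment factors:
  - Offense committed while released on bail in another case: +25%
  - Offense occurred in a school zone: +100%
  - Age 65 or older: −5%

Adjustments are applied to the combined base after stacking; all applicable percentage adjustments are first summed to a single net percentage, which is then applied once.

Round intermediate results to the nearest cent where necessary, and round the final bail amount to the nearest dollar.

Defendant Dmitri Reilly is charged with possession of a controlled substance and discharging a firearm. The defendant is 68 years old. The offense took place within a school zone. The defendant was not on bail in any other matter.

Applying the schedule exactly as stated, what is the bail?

Base amounts from the schedule: possession of a controlled substance $2250; discharging a firearm $55000.
Stacking rule: highest base plus $21500 per additional charge. Highest is discharging a firearm at $55000; 1 additional charge → +$21500. Combined base = $76500.
Net percentage adjustment: +100% −5% = +95%. $76500 × 1.95 = $149175.

$149175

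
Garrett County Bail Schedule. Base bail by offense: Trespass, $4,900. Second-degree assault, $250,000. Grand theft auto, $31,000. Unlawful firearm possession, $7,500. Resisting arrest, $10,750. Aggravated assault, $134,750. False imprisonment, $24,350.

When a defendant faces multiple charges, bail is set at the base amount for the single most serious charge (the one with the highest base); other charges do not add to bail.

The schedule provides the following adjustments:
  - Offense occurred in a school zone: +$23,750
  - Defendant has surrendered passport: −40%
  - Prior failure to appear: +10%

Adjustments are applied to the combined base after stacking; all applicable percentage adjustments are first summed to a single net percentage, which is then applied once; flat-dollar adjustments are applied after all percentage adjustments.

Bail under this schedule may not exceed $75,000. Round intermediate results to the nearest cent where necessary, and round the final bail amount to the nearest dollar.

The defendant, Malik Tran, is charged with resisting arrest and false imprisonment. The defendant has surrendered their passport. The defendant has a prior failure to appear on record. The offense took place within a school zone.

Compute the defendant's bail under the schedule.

Base amounts from the schedule: resisting arrest $10,750; false imprisonment $24,350.
Stacking rule: use the highest base only. Highest is false imprisonment at $24,350. Combined base = $24,350.
Net percentage adjustment: −40% +10% = −30%. $24,350 × 0.7 = $17,045.
Offense occurred in a school zone (+$23,750 flat): $17,045 + $23,750 = $40,795.
$40,795 is within the $75,000 maximum.

$40,795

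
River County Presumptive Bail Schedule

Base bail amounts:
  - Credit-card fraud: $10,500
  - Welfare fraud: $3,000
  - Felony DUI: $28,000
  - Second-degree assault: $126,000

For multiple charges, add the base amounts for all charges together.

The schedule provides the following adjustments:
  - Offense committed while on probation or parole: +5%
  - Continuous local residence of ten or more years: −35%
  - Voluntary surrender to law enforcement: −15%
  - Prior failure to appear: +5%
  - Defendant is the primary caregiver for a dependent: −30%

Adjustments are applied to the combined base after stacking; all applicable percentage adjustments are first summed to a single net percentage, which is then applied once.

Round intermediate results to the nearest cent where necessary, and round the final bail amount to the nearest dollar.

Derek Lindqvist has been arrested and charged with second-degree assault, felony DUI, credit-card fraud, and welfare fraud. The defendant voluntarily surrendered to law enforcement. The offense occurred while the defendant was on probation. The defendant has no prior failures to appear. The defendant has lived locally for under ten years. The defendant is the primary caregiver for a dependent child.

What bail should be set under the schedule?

Base amounts from the schedule: second-degree assault $126,000; felony DUI $28,000; credit-card fraud $10,500; welfare fraud $3,000.
Stacking rule: sum of all bases. $126,000 + $28,000 + $10,500 + $3,000 = $167,500.
Net percentage adjustment: +5% −15% −30% = −40%. $167,500 × 0.6 = $100,500.

$100,500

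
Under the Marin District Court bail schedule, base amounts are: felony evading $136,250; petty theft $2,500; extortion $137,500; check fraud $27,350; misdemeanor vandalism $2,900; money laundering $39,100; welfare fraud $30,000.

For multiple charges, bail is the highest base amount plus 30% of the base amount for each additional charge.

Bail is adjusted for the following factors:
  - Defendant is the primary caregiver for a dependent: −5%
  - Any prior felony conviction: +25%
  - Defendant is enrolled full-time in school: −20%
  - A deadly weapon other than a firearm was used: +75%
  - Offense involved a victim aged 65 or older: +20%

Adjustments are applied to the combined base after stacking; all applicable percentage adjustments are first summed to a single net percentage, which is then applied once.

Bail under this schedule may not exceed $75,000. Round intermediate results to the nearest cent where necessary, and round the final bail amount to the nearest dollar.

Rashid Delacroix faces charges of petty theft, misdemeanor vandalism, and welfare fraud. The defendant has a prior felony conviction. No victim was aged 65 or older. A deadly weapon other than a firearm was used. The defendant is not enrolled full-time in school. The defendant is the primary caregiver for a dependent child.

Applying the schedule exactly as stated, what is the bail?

$61,659

Base amounts from the schedule: petty theft $2,500; misdemeanor vandalism $2,900; welfare fraud $30,000.
Stacking rule: highest base plus 30% of each additional charge. Highest is welfare fraud at $30,000. Additional: $2,500 × 30% = $750; $2,900 × 30% = $870. Combined base = $30,000 + $1,620 = $31,620.
Net percentage adjustment: −5% +25% +75% = +95%. $31,620 × 1.95 = $61,659.
$61,659 is within the $75,000 maximum.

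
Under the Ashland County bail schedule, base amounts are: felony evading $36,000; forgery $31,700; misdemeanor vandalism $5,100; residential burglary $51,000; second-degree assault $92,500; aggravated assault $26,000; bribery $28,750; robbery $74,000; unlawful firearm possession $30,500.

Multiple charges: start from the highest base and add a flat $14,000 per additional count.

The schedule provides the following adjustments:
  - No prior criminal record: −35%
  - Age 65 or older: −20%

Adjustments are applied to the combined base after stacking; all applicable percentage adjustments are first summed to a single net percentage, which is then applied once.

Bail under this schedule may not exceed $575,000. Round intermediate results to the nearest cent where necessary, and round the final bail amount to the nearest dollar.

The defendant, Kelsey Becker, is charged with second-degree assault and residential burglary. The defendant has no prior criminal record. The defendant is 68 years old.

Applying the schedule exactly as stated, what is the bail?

Base amounts from the schedule: second-degree assault $92,500; residential burglary $51,000.
Stacking rule: highest base plus $14,000 per additional charge. Highest is second-degree assault at $92,500; 1 additional charge → +$14,000. Combined base = $106,500.
Net percentage adjustment: −35% −20% = −55%. $106,500 × 0.45 = $47,925.
$47,925 is within the $575,000 maximum.

$47,925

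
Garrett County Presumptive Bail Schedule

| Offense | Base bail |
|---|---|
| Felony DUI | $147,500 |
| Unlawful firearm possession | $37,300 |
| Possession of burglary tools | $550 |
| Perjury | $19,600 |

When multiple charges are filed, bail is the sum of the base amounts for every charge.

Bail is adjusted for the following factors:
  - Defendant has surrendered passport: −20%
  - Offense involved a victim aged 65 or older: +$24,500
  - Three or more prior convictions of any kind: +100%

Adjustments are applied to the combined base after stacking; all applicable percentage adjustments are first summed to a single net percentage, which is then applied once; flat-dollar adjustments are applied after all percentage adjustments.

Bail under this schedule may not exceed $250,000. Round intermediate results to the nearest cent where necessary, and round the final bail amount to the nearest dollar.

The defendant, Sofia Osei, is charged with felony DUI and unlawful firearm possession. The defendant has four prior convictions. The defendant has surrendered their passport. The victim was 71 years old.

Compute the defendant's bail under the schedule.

Base amounts from the schedule: felony DUI $147,500; unlawful firearm possession $37,300.
Stacking rule: sum of all bases. $147,500 + $37,300 = $184,800.
Net percentage adjustment: −20% +100% = +80%. $184,800 × 1.8 = $332,640.
Offense involved a victim aged 65 or older (+$24,500 flat): $332,640 + $24,500 = $357,140.
Result $357,140 exceeds the maximum of $250,000; bail is capped at $250,000.

$250,000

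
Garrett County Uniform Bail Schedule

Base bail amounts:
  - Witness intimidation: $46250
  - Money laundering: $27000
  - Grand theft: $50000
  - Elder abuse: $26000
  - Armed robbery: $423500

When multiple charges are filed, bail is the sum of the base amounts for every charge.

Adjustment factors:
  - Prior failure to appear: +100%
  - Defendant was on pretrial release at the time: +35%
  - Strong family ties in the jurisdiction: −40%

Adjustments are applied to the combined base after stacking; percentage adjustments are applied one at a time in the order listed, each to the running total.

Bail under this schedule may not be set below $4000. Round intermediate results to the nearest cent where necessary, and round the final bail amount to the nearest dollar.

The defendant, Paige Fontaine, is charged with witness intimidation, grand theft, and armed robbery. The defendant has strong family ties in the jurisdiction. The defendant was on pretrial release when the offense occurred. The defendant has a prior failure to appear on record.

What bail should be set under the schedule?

Base amounts from the schedule: witness intimidation $46250; grand theft $50000; armed robbery $423500.
Stacking rule: sum of all bases. $46250 + $50000 + $423500 = $519750.
Prior failure to appear (+100%): $519750 × 2 = $1039500.
Defendant was on pretrial release at the time (+35%): $1039500 × 1.35 = $1403325.
Strong family ties in the jurisdiction (−40%): $1403325 × 0.6 = $841995.
$841995 is at or above the $4000 minimum.

$841995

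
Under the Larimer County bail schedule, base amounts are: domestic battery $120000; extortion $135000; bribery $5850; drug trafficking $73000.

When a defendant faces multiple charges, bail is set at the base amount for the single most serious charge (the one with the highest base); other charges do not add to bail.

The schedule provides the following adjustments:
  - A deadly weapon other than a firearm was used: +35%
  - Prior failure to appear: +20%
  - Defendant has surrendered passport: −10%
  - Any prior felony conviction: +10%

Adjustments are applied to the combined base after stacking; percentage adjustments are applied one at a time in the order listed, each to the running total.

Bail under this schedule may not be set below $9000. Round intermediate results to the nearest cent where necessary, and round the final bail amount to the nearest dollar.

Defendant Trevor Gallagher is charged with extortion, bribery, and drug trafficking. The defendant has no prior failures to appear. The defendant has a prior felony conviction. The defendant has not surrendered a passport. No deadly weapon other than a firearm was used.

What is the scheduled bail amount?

Base amounts from the schedule: extortion $135000; bribery $5850; drug trafficking $73000.
Stacking rule: use the highest base only. Highest is extortion at $135000. Combined base = $135000.
Any prior felony conviction (+10%): $135000 × 1.1 = $148500.
$148500 is at or above the $9000 minimum.

$148500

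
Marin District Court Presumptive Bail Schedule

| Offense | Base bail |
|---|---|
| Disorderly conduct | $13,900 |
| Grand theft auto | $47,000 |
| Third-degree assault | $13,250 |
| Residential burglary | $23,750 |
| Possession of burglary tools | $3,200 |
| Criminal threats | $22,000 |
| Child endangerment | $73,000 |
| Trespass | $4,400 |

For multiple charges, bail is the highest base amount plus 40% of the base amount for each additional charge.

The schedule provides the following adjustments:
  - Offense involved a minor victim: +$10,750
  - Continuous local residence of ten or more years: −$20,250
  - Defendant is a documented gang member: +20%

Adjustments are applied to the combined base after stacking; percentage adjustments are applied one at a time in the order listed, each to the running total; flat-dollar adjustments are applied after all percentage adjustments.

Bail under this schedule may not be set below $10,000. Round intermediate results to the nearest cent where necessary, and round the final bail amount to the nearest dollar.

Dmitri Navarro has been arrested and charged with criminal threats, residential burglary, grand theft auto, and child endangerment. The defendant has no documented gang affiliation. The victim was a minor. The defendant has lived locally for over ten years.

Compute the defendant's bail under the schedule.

$100,600

Base amounts from the schedule: criminal threats $22,000; residential burglary $23,750; grand theft auto $47,000; child endangerment $73,000.
Stacking rule: highest base plus 40% of each additional charge. Highest is child endangerment at $73,000. Additional: $22,000 × 40% = $8,800; $23,750 × 40% = $9,500; $47,000 × 40% = $18,800. Combined base = $73,000 + $37,100 = $110,100.
Offense involved a minor victim (+$10,750 flat): $110,100 + $10,750 = $120,850.
Continuous local residence of ten or more years (−$20,250 flat): $120,850 − $20,250 = $100,600.
$100,600 is at or above the $10,000 minimum.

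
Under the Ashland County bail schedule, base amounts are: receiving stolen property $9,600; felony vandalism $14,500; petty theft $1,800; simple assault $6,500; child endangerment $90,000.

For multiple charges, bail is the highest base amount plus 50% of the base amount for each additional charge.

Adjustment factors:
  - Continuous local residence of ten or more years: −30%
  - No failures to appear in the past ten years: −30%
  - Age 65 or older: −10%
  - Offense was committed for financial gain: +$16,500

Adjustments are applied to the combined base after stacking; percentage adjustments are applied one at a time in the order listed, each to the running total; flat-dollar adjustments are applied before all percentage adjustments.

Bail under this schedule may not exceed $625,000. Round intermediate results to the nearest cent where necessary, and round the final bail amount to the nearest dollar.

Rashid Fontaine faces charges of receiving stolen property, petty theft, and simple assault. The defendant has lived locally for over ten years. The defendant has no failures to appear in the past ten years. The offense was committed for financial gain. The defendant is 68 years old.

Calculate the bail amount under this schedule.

Base amounts from the schedule: receiving stolen property $9,600; petty theft $1,800; simple assault $6,500.
Stacking rule: highest base plus 50% of each additional charge. Highest is receiving stolen property at $9,600. Additional: $1,800 × 50% = $900; $6,500 × 50% = $3,250. Combined base = $9,600 + $4,150 = $13,750.
Offense was committed for financial gain (+$16,500 flat): $13,750 + $16,500 = $30,250.
Continuous local residence of ten or more years (−30%): $30,250 × 0.7 = $21,175.
No failures to appear in the past ten years (−30%): $21,175 × 0.7 = $14,822.50.
Age 65 or older (−10%): $14,822.50 × 0.9 = $13,340.25.
$13,340.25 is within the $625,000 maximum.
Rounded to the nearest dollar: $13,340.

$13,340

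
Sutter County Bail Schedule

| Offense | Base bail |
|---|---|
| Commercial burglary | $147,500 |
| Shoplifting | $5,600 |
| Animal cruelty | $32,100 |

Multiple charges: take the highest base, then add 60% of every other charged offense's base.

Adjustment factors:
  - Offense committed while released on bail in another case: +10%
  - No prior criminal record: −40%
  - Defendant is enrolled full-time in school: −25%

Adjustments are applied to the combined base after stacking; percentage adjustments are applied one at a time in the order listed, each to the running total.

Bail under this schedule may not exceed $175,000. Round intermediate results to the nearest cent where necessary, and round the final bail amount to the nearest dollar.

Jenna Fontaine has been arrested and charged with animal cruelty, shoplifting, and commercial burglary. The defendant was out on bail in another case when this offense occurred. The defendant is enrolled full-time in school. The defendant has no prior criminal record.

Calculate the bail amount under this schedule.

Base amounts from the schedule: animal cruelty $32,100; shoplifting $5,600; commercial burglary $147,500.
Stacking rule: highest base plus 60% of each additional charge. Highest is commercial burglary at $147,500. Additional: $32,100 × 60% = $19,260; $5,600 × 60% = $3,360. Combined base = $147,500 + $22,620 = $170,120.
Offense committed while released on bail in another case (+10%): $170,120 × 1.1 = $187,132.
No prior criminal record (−40%): $187,132 × 0.6 = $112,279.20.
Defendant is enrolled full-time in school (−25%): $112,279.20 × 0.75 = $84,209.40.
$84,209.40 is within the $175,000 maximum.
Rounded to the nearest dollar: $84,209.

$84,209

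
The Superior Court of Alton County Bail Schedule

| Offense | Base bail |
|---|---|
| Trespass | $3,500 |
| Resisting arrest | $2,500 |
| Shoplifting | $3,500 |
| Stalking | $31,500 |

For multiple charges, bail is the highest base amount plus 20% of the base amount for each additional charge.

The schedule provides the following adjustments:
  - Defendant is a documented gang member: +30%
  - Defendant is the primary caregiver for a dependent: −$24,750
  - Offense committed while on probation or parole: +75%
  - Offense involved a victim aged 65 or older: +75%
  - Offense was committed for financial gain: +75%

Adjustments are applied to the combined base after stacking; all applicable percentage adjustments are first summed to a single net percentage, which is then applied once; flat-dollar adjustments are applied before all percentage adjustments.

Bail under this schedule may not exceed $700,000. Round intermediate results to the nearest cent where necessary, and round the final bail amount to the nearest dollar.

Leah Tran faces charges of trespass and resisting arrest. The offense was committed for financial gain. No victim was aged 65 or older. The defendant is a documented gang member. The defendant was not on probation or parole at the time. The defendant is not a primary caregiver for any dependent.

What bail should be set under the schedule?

Base amounts from the schedule: trespass $3,500; resisting arrest $2,500.
Stacking rule: highest base plus 20% of each additional charge. Highest is trespass at $3,500. Additional: $2,500 × 20% = $500. Combined base = $3,500 + $500 = $4,000.
Net percentage adjustment: +30% +75% = +105%. $4,000 × 2.05 = $8,200.
$8,200 is within the $700,000 maximum.

$8,200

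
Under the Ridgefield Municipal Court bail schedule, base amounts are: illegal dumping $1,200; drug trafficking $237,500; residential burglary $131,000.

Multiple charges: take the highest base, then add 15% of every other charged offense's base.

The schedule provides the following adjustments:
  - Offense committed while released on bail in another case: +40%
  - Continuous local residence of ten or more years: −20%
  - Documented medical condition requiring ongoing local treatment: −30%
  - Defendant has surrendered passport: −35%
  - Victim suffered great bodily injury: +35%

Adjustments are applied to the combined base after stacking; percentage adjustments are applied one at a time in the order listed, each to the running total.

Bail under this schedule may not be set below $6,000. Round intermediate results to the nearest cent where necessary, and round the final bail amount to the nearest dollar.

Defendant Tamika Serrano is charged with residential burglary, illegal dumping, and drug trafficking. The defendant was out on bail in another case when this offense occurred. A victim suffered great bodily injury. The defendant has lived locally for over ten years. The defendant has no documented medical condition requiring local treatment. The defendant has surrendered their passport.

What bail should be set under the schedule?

$252,904

Base amounts from the schedule: residential burglary $131,000; illegal dumping $1,200; drug trafficking $237,500.
Stacking rule: highest base plus 15% of each additional charge. Highest is drug trafficking at $237,500. Additional: $131,000 × 15% = $19,650; $1,200 × 15% = $180. Combined base = $237,500 + $19,830 = $257,330.
Offense committed while released on bail in another case (+40%): $257,330 × 1.4 = $360,262.
Continuous local residence of ten or more years (−20%): $360,262 × 0.8 = $288,209.60.
Defendant has surrendered passport (−35%): $288,209.60 × 0.65 = $187,336.24.
Victim suffered great bodily injury (+35%): $187,336.24 × 1.35 = $252,903.92.
$252,903.92 is at or above the $6,000 minimum.
Rounded to the nearest dollar: $252,904.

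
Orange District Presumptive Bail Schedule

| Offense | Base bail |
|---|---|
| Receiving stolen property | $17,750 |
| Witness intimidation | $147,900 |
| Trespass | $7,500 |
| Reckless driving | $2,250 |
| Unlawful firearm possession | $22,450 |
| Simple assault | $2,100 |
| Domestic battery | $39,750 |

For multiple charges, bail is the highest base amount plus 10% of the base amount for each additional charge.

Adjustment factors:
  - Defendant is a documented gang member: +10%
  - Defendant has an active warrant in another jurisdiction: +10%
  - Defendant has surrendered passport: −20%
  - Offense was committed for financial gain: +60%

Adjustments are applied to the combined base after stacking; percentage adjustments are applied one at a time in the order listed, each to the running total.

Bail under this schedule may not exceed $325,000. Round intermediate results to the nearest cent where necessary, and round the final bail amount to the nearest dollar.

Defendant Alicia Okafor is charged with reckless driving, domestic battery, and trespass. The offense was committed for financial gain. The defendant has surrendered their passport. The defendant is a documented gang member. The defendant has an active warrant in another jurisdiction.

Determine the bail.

Base amounts from the schedule: reckless driving $2,250; domestic battery $39,750; trespass $7,500.
Stacking rule: highest base plus 10% of each additional charge. Highest is domestic battery at $39,750. Additional: $2,250 × 10% = $225; $7,500 × 10% = $750. Combined base = $39,750 + $975 = $40,725.
Defendant is a documented gang member (+10%): $40,725 × 1.1 = $44,797.50.
Defendant has an active warrant in another jurisdiction (+10%): $44,797.50 × 1.1 = $49,277.25.
Defendant has surrendered passport (−20%): $49,277.25 × 0.8 = $39,421.80.
Offense was committed for financial gain (+60%): $39,421.80 × 1.6 = $63,074.88.
$63,074.88 is within the $325,000 maximum.
Rounded to the nearest dollar: $63,075.

$63,075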